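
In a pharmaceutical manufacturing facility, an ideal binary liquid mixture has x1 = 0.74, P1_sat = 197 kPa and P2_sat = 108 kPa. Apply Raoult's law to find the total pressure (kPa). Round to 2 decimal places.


P = x1*P1_sat + x2*P2_sat
x2 = 1 - x1 = 1 - 0.74 = 0.26
P = 0.74*197 + 0.26*108
P = 145.78 + 28.08
P = 173.86 kPa


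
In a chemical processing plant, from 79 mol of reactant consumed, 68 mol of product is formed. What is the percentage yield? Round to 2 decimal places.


Yield = (moles product / moles consumed) * 100%
Yield = (68 / 79) * 100
Yield = 0.8608 * 100
Yield = 86.08%


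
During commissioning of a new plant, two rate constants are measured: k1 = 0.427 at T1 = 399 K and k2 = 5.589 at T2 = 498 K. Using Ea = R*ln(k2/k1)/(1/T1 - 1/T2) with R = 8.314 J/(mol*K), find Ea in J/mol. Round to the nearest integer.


Ea = R * ln(k2/k1) / (1/T1 - 1/T2)
ln(k2/k1) = ln(5.589/0.427) = 2.5717716
1/T1 - 1/T2 = 1/399 - 1/498 = 0.000498233536
Ea = 8.314 * 2.5717716 / 0.000498233536
Ea = 42915 J/mol


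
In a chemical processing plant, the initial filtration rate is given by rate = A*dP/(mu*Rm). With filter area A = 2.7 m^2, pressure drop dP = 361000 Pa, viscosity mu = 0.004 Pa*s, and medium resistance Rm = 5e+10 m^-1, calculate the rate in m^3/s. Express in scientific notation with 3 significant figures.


rate = A * dP / (mu * Rm)
rate = 2.7 * 361000 / (0.004 * 5e+10)
rate = 974700.0 / 2.000e+08
rate = 4.87e-03 m^3/s


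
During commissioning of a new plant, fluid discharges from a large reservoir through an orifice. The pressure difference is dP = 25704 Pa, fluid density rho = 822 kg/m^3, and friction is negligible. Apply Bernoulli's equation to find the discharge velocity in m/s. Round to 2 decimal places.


v = sqrt(2*dP/rho)
v = sqrt(2*25704/822)
v = sqrt(62.540146)
v = 7.91 m/s


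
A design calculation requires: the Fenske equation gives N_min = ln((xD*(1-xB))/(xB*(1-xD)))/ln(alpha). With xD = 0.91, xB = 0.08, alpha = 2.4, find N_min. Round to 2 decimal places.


N_min = ln((xD*(1-xB))/(xB*(1-xD))) / ln(alpha)
Numerator inside ln: 0.8372 / 0.0072 = 116.277778
ln(116.277778) = 4.755982
ln(alpha) = ln(2.4) = 0.875469
N_min = 4.755982 / 0.875469 = 5.43


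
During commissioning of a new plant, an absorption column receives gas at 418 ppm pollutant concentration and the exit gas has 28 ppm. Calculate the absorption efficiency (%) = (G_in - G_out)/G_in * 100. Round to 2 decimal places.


Efficiency = (G_in - G_out) / G_in * 100%
Efficiency = (418 - 28) / 418 * 100
Efficiency = 390 / 418 * 100
Efficiency = 93.30%


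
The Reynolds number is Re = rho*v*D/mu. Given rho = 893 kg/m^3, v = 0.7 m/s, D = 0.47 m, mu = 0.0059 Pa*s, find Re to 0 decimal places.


Re = rho * v * D / mu
Re = 893 * 0.7 * 0.47 / 0.0059
Re = 293.797 / 0.0059
Re = 49796


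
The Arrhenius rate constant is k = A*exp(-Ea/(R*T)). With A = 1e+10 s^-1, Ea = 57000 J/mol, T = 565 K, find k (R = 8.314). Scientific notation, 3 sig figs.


k = A * exp(-Ea/(R*T))
k = 1e+10 * exp(-57000 / (8.314 * 565))
k = 1e+10 * exp(-12.134346)
k = 5.37e+04


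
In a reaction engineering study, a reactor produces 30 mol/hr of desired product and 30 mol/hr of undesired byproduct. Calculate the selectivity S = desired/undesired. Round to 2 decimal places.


S = desired product rate / undesired product rate
S = 30 / 30
S = 1.00


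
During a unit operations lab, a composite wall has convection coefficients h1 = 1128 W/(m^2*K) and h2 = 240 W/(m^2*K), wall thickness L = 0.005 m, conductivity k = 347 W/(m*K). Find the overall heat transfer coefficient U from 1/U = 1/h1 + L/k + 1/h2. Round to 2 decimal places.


1/U = 1/h1 + L/k + 1/h2
1/U = 1/1128 + 0.005/347 + 1/240
1/U = 0.0008865248 + 1.44092e-05 + 0.0041666667
1/U = 0.0050676007
U = 197.33 W/(m^2*K)


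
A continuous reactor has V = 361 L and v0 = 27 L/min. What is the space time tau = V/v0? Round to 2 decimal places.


tau = V / v0
tau = 361 / 27
tau = 13.37 min


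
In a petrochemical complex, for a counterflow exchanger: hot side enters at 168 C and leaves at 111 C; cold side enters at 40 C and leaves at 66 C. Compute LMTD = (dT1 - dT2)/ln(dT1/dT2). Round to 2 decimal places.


dT1 = Th_in - Tc_out = 168 - 66 = 102
dT2 = Th_out - Tc_in = 111 - 40 = 71
LMTD = (dT1 - dT2) / ln(dT1/dT2)
LMTD = (102 - 71) / ln(102/71)
LMTD = 85.57 K


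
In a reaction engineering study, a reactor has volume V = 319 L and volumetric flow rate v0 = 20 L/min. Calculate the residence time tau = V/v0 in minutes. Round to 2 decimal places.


tau = V / v0
tau = 319 / 20
tau = 15.95 min


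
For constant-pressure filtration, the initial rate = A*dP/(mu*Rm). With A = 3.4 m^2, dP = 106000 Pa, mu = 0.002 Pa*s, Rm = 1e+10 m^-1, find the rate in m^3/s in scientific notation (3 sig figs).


rate = A * dP / (mu * Rm)
rate = 3.4 * 106000 / (0.002 * 1e+10)
rate = 360400.0 / 2.000e+07
rate = 1.80e-02 m^3/s


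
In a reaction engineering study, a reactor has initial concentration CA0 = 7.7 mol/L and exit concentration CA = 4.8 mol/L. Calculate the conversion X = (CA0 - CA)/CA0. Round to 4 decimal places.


X = (CA0 - CA) / CA0
X = (7.7 - 4.8) / 7.7
X = 2.9 / 7.7
X = 0.3766


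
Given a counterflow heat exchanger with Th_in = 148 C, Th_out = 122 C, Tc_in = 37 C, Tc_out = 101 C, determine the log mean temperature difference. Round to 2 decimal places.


dT1 = Th_in - Tc_out = 148 - 101 = 47
dT2 = Th_out - Tc_in = 122 - 37 = 85
LMTD = (dT1 - dT2) / ln(dT1/dT2)
LMTD = (47 - 85) / ln(47/85)
LMTD = 64.13 K


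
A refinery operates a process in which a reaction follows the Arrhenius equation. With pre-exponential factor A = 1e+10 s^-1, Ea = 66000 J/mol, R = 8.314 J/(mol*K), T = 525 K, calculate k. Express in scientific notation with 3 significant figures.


k = A * exp(-Ea/(R*T))
k = 1e+10 * exp(-66000 / (8.314 * 525))
k = 1e+10 * exp(-15.120795)
k = 2.71e+03


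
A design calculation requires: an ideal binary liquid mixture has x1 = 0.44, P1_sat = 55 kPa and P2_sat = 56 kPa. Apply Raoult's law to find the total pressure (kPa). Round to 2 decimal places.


P = x1*P1_sat + x2*P2_sat
x2 = 1 - x1 = 1 - 0.44 = 0.56
P = 0.44*55 + 0.56*56
P = 24.2 + 31.36
P = 55.56 kPa


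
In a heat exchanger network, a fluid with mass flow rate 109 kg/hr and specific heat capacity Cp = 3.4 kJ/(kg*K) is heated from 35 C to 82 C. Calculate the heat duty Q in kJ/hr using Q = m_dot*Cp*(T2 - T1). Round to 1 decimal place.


Q = m_dot * Cp * (T2 - T1)
Q = 109 * 3.4 * (82 - 35)
Q = 109 * 3.4 * 47
Q = 17418.2 kJ/hr


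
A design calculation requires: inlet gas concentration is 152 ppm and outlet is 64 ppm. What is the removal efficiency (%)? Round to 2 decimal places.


Efficiency = (G_in - G_out) / G_in * 100%
Efficiency = (152 - 64) / 152 * 100
Efficiency = 88 / 152 * 100
Efficiency = 57.89%


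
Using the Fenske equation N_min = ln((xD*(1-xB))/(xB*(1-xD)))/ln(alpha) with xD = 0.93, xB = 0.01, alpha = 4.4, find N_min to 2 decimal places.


N_min = ln((xD*(1-xB))/(xB*(1-xD))) / ln(alpha)
Numerator inside ln: 0.9207 / 0.0007 = 1315.285714
ln(1315.285714) = 7.181809
ln(alpha) = ln(4.4) = 1.481605
N_min = 7.181809 / 1.481605 = 4.85


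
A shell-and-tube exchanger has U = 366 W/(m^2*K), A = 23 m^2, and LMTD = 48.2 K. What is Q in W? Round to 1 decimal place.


Q = U * A * LMTD
Q = 366 * 23 * 48.2
Q = 405747.6 W


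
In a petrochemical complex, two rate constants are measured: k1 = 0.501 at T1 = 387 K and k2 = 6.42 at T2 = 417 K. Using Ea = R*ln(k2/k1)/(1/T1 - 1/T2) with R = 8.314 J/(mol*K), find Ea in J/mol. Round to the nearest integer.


Ea = R * ln(k2/k1) / (1/T1 - 1/T2)
ln(k2/k1) = ln(6.42/0.501) = 2.5505673
1/T1 - 1/T2 = 1/387 - 1/417 = 0.000185897793
Ea = 8.314 * 2.5505673 / 0.000185897793
Ea = 114070 J/mol


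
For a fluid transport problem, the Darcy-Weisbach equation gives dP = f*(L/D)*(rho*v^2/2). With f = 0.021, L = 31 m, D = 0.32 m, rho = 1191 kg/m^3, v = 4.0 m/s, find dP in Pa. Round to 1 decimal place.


dP = f * (L/D) * (rho*v^2/2)
dP = 0.021 * (31/0.32) * (1191*4.0^2/2)
L/D = 96.875
rho*v^2/2 = 1191*16.0/2 = 9528.0
dP = 0.021 * 96.875 * 9528.0
dP = 19383.5 Pa


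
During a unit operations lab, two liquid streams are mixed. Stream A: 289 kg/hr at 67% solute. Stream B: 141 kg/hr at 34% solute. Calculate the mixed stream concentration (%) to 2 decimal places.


Mass balance on solute: F1*x1 + F2*x2 = F3*x3
F3 = F1 + F2 = 289 + 141 = 430 kg/hr
x3 = (F1*x1 + F2*x2)/F3
x3 = (289*0.67 + 141*0.34) / 430
x3 = 56.18%


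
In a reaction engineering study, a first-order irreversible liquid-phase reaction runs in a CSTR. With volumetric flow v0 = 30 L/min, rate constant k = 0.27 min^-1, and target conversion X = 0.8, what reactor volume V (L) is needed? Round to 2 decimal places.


V = v0 * X / (k * (1 - X))
V = 30 * 0.8 / (0.27 * (1 - 0.8))
V = 24.0 / (0.27 * 0.2)
V = 24.0 / 0.054
V = 444.44 L


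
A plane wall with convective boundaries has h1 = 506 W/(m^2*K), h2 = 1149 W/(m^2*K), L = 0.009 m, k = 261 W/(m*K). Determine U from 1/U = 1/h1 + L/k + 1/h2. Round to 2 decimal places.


1/U = 1/h1 + L/k + 1/h2
1/U = 1/506 + 0.009/261 + 1/1149
1/U = 0.0019762846 + 3.44828e-05 + 0.000870322
1/U = 0.0028810894
U = 347.09 W/(m^2*K)


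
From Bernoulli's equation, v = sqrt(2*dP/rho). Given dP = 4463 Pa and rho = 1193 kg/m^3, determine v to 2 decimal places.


v = sqrt(2*dP/rho)
v = sqrt(2*4463/1193)
v = sqrt(7.481978)
v = 2.74 m/s


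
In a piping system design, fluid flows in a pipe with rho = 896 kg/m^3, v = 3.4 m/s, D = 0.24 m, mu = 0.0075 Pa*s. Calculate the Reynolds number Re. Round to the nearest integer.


Re = rho * v * D / mu
Re = 896 * 3.4 * 0.24 / 0.0075
Re = 731.136 / 0.0075
Re = 97485


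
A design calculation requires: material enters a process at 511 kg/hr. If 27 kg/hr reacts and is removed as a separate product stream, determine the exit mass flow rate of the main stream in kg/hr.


Steady-state mass balance on the main outlet: F_out = F_in - F_removed
F_out = 511 - 27
F_out = 484 kg/hr


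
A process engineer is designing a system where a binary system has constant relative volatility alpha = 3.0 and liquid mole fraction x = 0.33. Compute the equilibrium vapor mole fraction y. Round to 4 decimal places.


y = alpha*x / (1 + (alpha-1)*x)
y = 3.0*0.33 / (1 + (3.0-1)*0.33)
y = 0.99 / (1 + 0.66)
y = 0.99 / 1.66
y = 0.5964


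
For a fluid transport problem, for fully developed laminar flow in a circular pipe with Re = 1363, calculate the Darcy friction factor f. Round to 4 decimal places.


f = 64 / Re
f = 64 / 1363
f = 0.0470


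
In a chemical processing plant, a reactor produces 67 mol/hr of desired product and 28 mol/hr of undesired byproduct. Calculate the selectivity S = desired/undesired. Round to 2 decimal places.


S = desired product rate / undesired product rate
S = 67 / 28
S = 2.39


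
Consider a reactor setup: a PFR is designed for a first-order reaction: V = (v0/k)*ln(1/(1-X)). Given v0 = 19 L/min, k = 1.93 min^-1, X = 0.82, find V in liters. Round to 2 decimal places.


V = (v0/k) * ln(1/(1-X))
V = (19/1.93) * ln(1/(1-0.82))
V = 9.84456 * ln(5.555556)
V = 9.84456 * 1.714799
V = 16.88 L


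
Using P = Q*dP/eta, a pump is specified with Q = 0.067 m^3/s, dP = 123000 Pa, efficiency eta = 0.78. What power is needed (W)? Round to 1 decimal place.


P = Q * dP / eta
P = 0.067 * 123000 / 0.78
P = 8241.0 / 0.78
P = 10565.4 W


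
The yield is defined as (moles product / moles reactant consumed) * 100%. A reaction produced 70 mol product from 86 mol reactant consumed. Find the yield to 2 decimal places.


Yield = (moles product / moles consumed) * 100%
Yield = (70 / 86) * 100
Yield = 0.814 * 100
Yield = 81.40%


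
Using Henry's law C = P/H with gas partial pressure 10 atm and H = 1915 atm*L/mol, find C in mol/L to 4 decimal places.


C = P / H
C = 10 / 1915
C = 0.0052 mol/L


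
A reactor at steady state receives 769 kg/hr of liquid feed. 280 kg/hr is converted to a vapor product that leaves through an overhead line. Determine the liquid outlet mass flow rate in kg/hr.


Steady-state mass balance on the main outlet: F_out = F_in - F_removed
F_out = 769 - 280
F_out = 489 kg/hr


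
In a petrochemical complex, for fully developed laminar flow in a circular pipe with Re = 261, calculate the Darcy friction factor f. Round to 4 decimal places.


f = 64 / Re
f = 64 / 261
f = 0.2452


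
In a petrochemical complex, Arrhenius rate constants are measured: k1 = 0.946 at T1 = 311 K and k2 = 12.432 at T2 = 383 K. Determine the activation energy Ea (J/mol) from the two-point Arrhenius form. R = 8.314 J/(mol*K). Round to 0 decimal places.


Ea = R * ln(k2/k1) / (1/T1 - 1/T2)
ln(k2/k1) = ln(12.432/0.946) = 2.5757865
1/T1 - 1/T2 = 1/311 - 1/383 = 0.000604468026
Ea = 8.314 * 2.5757865 / 0.000604468026
Ea = 35428 J/mol


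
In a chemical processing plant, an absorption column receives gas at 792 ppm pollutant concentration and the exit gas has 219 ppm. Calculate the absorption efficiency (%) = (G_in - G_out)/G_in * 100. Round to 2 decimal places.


Efficiency = (G_in - G_out) / G_in * 100%
Efficiency = (792 - 219) / 792 * 100
Efficiency = 573 / 792 * 100
Efficiency = 72.35%


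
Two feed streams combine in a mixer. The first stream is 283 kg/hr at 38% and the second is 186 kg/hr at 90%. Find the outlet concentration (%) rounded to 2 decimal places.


Mass balance on solute: F1*x1 + F2*x2 = F3*x3
F3 = F1 + F2 = 283 + 186 = 469 kg/hr
x3 = (F1*x1 + F2*x2)/F3
x3 = (283*0.38 + 186*0.9) / 469
x3 = 58.62%


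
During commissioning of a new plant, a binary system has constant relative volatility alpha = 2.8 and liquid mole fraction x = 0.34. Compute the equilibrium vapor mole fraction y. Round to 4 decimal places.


y = alpha*x / (1 + (alpha-1)*x)
y = 2.8*0.34 / (1 + (2.8-1)*0.34)
y = 0.952 / (1 + 0.612)
y = 0.952 / 1.612
y = 0.5906


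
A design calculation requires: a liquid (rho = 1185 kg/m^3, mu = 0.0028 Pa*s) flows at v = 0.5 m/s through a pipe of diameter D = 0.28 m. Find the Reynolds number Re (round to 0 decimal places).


Re = rho * v * D / mu
Re = 1185 * 0.5 * 0.28 / 0.0028
Re = 165.9 / 0.0028
Re = 59250


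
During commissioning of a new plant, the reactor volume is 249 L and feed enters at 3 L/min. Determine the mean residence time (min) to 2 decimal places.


tau = V / v0
tau = 249 / 3
tau = 83.00 min


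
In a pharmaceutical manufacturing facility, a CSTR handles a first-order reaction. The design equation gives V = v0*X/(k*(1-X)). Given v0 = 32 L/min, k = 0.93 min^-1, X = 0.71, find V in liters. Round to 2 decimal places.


V = v0 * X / (k * (1 - X))
V = 32 * 0.71 / (0.93 * (1 - 0.71))
V = 22.72 / (0.93 * 0.29)
V = 22.72 / 0.2697
V = 84.24 L


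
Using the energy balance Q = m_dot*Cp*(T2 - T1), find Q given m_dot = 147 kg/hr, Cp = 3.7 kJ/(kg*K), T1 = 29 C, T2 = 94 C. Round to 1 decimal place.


Q = m_dot * Cp * (T2 - T1)
Q = 147 * 3.7 * (94 - 29)
Q = 147 * 3.7 * 65
Q = 35353.5 kJ/hr


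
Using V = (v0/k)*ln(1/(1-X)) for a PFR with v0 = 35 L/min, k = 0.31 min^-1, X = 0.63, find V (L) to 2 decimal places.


V = (v0/k) * ln(1/(1-X))
V = (35/0.31) * ln(1/(1-0.63))
V = 112.903226 * ln(2.702703)
V = 112.903226 * 0.994252
V = 112.25 L


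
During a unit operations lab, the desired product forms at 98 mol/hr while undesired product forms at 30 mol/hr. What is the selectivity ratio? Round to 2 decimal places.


S = desired product rate / undesired product rate
S = 98 / 30
S = 3.27


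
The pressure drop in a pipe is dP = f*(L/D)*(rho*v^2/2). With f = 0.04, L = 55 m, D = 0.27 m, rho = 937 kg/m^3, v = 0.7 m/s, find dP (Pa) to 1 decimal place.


dP = f * (L/D) * (rho*v^2/2)
dP = 0.04 * (55/0.27) * (937*0.7^2/2)
L/D = 203.7037037
rho*v^2/2 = 937*0.49/2 = 229.565
dP = 0.04 * 203.7037037 * 229.565
dP = 1870.5 Pa


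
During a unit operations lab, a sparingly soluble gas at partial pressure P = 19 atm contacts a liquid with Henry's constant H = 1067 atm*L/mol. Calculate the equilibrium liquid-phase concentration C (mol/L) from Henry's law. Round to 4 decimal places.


C = P / H
C = 19 / 1067
C = 0.0178 mol/L


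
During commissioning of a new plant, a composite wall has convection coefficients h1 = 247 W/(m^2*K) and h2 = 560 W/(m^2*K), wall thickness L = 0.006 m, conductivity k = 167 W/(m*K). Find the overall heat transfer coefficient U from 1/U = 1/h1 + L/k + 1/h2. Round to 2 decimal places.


1/U = 1/h1 + L/k + 1/h2
1/U = 1/247 + 0.006/167 + 1/560
1/U = 0.004048583 + 3.59281e-05 + 0.0017857143
1/U = 0.0058702254
U = 170.35 W/(m^2*K)


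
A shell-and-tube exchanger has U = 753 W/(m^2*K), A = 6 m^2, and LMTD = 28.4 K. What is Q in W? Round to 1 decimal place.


Q = U * A * LMTD
Q = 753 * 6 * 28.4
Q = 128311.2 W


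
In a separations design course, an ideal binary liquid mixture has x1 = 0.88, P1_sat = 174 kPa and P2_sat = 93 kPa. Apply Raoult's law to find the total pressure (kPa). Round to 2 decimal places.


P = x1*P1_sat + x2*P2_sat
x2 = 1 - x1 = 1 - 0.88 = 0.12
P = 0.88*174 + 0.12*93
P = 153.12 + 11.16
P = 164.28 kPa


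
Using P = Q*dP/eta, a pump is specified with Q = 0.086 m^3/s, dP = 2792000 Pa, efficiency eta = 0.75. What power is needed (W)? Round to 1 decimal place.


P = Q * dP / eta
P = 0.086 * 2792000 / 0.75
P = 240112.0 / 0.75
P = 320149.3 W


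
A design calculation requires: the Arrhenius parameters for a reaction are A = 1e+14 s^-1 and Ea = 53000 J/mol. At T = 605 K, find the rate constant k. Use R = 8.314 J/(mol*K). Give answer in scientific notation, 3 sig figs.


k = A * exp(-Ea/(R*T))
k = 1e+14 * exp(-53000 / (8.314 * 605))
k = 1e+14 * exp(-10.536842)
k = 2.65e+09


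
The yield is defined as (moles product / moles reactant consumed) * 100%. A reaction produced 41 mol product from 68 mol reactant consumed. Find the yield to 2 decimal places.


Yield = (moles product / moles consumed) * 100%
Yield = (41 / 68) * 100
Yield = 0.6029 * 100
Yield = 60.29%


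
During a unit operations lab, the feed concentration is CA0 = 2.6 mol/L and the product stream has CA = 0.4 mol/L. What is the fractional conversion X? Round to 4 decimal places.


X = (CA0 - CA) / CA0
X = (2.6 - 0.4) / 2.6
X = 2.2 / 2.6
X = 0.8462


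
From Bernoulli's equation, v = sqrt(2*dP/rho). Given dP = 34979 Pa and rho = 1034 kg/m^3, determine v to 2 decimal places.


v = sqrt(2*dP/rho)
v = sqrt(2*34979/1034)
v = sqrt(67.65764)
v = 8.23 m/s


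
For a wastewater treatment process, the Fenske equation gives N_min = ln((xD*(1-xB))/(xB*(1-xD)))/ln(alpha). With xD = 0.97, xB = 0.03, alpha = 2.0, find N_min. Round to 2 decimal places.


N_min = ln((xD*(1-xB))/(xB*(1-xD))) / ln(alpha)
Numerator inside ln: 0.9409 / 0.0009 = 1045.444444
ln(1045.444444) = 6.952197
ln(alpha) = ln(2.0) = 0.693147
N_min = 6.952197 / 0.693147 = 10.03


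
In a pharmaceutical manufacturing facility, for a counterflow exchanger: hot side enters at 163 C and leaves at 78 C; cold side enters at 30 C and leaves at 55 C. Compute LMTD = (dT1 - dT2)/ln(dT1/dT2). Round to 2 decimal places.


dT1 = Th_in - Tc_out = 163 - 55 = 108
dT2 = Th_out - Tc_in = 78 - 30 = 48
LMTD = (dT1 - dT2) / ln(dT1/dT2)
LMTD = (108 - 48) / ln(108/48)
LMTD = 73.99 K


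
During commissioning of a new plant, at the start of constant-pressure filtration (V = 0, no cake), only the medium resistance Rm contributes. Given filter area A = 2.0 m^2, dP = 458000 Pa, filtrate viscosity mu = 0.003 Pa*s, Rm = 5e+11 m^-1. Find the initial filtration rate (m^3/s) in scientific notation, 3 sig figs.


rate = A * dP / (mu * Rm)
rate = 2.0 * 458000 / (0.003 * 5e+11)
rate = 916000.0 / 1.500e+09
rate = 6.11e-04 m^3/s


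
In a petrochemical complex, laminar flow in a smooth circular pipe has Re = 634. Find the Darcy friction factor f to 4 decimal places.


f = 64 / Re
f = 64 / 634
f = 0.1009


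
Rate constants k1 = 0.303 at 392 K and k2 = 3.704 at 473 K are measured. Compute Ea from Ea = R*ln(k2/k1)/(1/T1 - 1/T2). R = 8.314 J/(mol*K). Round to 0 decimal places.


Ea = R * ln(k2/k1) / (1/T1 - 1/T2)
ln(k2/k1) = ln(3.704/0.303) = 2.5034358
1/T1 - 1/T2 = 1/392 - 1/473 = 0.000436855503
Ea = 8.314 * 2.5034358 / 0.000436855503
Ea = 47644 J/mol


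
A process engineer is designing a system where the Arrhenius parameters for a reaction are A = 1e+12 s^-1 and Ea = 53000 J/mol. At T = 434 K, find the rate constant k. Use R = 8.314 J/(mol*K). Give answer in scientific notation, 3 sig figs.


k = A * exp(-Ea/(R*T))
k = 1e+12 * exp(-53000 / (8.314 * 434))
k = 1e+12 * exp(-14.688455)
k = 4.18e+05


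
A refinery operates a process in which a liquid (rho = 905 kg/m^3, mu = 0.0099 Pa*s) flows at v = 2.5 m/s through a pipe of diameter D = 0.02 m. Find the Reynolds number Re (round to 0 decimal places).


Re = rho * v * D / mu
Re = 905 * 2.5 * 0.02 / 0.0099
Re = 45.25 / 0.0099
Re = 4571


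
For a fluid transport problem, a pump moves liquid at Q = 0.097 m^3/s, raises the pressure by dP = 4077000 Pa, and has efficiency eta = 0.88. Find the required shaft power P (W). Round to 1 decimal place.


P = Q * dP / eta
P = 0.097 * 4077000 / 0.88
P = 395469.0 / 0.88
P = 449396.6 W


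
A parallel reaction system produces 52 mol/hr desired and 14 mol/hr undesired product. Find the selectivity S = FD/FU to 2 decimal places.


S = desired product rate / undesired product rate
S = 52 / 14
S = 3.71


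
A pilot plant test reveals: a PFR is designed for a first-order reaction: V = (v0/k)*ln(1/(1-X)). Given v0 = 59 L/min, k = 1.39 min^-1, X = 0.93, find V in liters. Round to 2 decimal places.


V = (v0/k) * ln(1/(1-X))
V = (59/1.39) * ln(1/(1-0.93))
V = 42.446043 * ln(14.285714)
V = 42.446043 * 2.65926
V = 112.88 L


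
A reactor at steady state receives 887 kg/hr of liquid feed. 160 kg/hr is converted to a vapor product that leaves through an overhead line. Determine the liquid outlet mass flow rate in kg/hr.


Steady-state mass balance on the main outlet: F_out = F_in - F_removed
F_out = 887 - 160
F_out = 727 kg/hr


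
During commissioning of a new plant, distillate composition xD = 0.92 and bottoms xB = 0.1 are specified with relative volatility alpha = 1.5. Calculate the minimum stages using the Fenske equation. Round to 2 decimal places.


N_min = ln((xD*(1-xB))/(xB*(1-xD))) / ln(alpha)
Numerator inside ln: 0.828 / 0.008 = 103.5
ln(103.5) = 4.639572
ln(alpha) = ln(1.5) = 0.405465
N_min = 4.639572 / 0.405465 = 11.44


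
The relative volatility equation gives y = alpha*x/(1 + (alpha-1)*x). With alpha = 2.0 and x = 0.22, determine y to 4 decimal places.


y = alpha*x / (1 + (alpha-1)*x)
y = 2.0*0.22 / (1 + (2.0-1)*0.22)
y = 0.44 / (1 + 0.22)
y = 0.44 / 1.22
y = 0.3607


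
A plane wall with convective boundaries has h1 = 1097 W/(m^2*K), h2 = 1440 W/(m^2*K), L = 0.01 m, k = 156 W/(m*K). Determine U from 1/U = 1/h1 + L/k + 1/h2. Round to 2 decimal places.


1/U = 1/h1 + L/k + 1/h2
1/U = 1/1097 + 0.01/156 + 1/1440
1/U = 0.000911577 + 6.41026e-05 + 0.0006944444
1/U = 0.001670124
U = 598.76 W/(m^2*K)


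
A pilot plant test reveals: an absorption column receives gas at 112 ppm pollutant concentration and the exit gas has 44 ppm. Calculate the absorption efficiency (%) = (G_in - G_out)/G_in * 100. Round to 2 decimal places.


Efficiency = (G_in - G_out) / G_in * 100%
Efficiency = (112 - 44) / 112 * 100
Efficiency = 68 / 112 * 100
Efficiency = 60.71%


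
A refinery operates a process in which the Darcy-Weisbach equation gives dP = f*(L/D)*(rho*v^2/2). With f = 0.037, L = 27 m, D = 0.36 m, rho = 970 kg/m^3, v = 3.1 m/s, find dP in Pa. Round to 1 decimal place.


dP = f * (L/D) * (rho*v^2/2)
dP = 0.037 * (27/0.36) * (970*3.1^2/2)
L/D = 75.0
rho*v^2/2 = 970*9.61/2 = 4660.85
dP = 0.037 * 75.0 * 4660.85
dP = 12933.9 Pa


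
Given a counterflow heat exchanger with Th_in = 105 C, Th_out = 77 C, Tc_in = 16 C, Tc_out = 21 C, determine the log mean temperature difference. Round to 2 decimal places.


dT1 = Th_in - Tc_out = 105 - 21 = 84
dT2 = Th_out - Tc_in = 77 - 16 = 61
LMTD = (dT1 - dT2) / ln(dT1/dT2)
LMTD = (84 - 61) / ln(84/61)
LMTD = 71.89 K


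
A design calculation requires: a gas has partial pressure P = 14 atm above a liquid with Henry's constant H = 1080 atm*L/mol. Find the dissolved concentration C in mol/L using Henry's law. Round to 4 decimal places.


C = P / H
C = 14 / 1080
C = 0.0130 mol/L


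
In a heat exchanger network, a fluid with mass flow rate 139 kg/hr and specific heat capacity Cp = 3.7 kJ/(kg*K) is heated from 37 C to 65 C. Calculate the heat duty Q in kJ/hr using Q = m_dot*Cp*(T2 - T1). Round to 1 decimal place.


Q = m_dot * Cp * (T2 - T1)
Q = 139 * 3.7 * (65 - 37)
Q = 139 * 3.7 * 28
Q = 14400.4 kJ/hr


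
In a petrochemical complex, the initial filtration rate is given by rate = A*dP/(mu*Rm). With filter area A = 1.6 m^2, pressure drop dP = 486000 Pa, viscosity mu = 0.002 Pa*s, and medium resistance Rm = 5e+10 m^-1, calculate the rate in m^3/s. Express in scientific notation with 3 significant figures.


rate = A * dP / (mu * Rm)
rate = 1.6 * 486000 / (0.002 * 5e+10)
rate = 777600.0 / 1.000e+08
rate = 7.78e-03 m^3/s


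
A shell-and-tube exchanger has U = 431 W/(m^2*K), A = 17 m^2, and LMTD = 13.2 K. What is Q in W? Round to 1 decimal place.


Q = U * A * LMTD
Q = 431 * 17 * 13.2
Q = 96716.4 W


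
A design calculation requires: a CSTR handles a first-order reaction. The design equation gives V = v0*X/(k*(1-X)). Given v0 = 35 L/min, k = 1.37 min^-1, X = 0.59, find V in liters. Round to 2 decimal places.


V = v0 * X / (k * (1 - X))
V = 35 * 0.59 / (1.37 * (1 - 0.59))
V = 20.65 / (1.37 * 0.41)
V = 20.65 / 0.5617
V = 36.76 L


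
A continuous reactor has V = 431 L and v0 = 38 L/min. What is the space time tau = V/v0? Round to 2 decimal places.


tau = V / v0
tau = 431 / 38
tau = 11.34 min


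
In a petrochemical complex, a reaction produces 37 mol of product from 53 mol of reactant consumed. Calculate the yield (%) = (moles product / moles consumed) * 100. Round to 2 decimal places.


Yield = (moles product / moles consumed) * 100%
Yield = (37 / 53) * 100
Yield = 0.6981 * 100
Yield = 69.81%


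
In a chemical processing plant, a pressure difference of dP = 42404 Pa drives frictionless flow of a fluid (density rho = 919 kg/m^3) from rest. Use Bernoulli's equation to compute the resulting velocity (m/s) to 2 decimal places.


v = sqrt(2*dP/rho)
v = sqrt(2*42404/919)
v = sqrt(92.282916)
v = 9.61 m/s


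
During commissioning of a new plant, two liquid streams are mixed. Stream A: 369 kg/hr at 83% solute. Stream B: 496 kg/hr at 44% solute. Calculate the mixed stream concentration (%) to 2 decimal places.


Mass balance on solute: F1*x1 + F2*x2 = F3*x3
F3 = F1 + F2 = 369 + 496 = 865 kg/hr
x3 = (F1*x1 + F2*x2)/F3
x3 = (369*0.83 + 496*0.44) / 865
x3 = 60.64%


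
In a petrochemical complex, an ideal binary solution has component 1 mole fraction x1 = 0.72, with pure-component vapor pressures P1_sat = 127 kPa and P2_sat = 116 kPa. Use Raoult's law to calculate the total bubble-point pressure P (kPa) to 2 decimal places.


P = x1*P1_sat + x2*P2_sat
x2 = 1 - x1 = 1 - 0.72 = 0.28
P = 0.72*127 + 0.28*116
P = 91.44 + 32.48
P = 123.92 kPa


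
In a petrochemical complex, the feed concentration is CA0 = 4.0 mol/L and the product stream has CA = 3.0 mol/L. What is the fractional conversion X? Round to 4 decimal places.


X = (CA0 - CA) / CA0
X = (4.0 - 3.0) / 4.0
X = 1.0 / 4.0
X = 0.2500


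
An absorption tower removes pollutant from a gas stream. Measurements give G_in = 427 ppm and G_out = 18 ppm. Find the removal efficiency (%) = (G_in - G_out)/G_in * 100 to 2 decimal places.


Efficiency = (G_in - G_out) / G_in * 100%
Efficiency = (427 - 18) / 427 * 100
Efficiency = 409 / 427 * 100
Efficiency = 95.78%


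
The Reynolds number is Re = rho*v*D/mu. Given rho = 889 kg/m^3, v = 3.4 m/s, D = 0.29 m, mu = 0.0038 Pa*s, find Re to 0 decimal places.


Re = rho * v * D / mu
Re = 889 * 3.4 * 0.29 / 0.0038
Re = 876.554 / 0.0038
Re = 230672


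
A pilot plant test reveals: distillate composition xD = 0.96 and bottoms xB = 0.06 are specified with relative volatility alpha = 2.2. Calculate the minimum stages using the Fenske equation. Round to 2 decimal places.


N_min = ln((xD*(1-xB))/(xB*(1-xD))) / ln(alpha)
Numerator inside ln: 0.9024 / 0.0024 = 376.0
ln(376.0) = 5.929589
ln(alpha) = ln(2.2) = 0.788457
N_min = 5.929589 / 0.788457 = 7.52


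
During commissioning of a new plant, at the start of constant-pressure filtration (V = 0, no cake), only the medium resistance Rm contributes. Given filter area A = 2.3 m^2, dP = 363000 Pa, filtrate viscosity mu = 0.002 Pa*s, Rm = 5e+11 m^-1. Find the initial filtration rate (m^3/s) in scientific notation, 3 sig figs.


rate = A * dP / (mu * Rm)
rate = 2.3 * 363000 / (0.002 * 5e+11)
rate = 834900.0 / 1.000e+09
rate = 8.35e-04 m^3/s


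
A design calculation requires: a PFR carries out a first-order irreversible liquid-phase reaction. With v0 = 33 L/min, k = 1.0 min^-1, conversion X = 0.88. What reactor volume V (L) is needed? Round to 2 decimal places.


V = (v0/k) * ln(1/(1-X))
V = (33/1.0) * ln(1/(1-0.88))
V = 33.0 * ln(8.333333)
V = 33.0 * 2.120263
V = 69.97 L


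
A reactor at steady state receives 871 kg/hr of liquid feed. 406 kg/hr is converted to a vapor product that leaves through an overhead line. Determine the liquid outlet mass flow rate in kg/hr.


Steady-state mass balance on the main outlet: F_out = F_in - F_removed
F_out = 871 - 406
F_out = 465 kg/hr


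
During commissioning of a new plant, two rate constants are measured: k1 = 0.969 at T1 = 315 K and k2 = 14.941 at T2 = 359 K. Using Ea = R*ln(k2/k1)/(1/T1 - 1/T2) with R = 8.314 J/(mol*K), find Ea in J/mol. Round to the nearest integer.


Ea = R * ln(k2/k1) / (1/T1 - 1/T2)
ln(k2/k1) = ln(14.941/0.969) = 2.7355998
1/T1 - 1/T2 = 1/315 - 1/359 = 0.000389087854
Ea = 8.314 * 2.7355998 / 0.000389087854
Ea = 58454 J/mol


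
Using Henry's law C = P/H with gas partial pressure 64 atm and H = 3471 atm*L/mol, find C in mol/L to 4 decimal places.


C = P / H
C = 64 / 3471
C = 0.0184 mol/L


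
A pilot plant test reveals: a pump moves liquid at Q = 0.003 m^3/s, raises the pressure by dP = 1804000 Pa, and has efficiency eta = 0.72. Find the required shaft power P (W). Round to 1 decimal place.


P = Q * dP / eta
P = 0.003 * 1804000 / 0.72
P = 5412.0 / 0.72
P = 7516.7 W


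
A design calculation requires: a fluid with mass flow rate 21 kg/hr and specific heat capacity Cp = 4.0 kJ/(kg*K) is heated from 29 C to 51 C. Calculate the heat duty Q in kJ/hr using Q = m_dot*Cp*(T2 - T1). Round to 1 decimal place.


Q = m_dot * Cp * (T2 - T1)
Q = 21 * 4.0 * (51 - 29)
Q = 21 * 4.0 * 22
Q = 1848.0 kJ/hr


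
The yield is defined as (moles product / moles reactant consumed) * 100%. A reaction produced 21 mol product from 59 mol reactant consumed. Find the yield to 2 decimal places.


Yield = (moles product / moles consumed) * 100%
Yield = (21 / 59) * 100
Yield = 0.3559 * 100
Yield = 35.59%


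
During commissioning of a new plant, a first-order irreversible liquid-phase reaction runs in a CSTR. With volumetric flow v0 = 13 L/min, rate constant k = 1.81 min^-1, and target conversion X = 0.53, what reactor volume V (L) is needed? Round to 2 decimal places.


V = v0 * X / (k * (1 - X))
V = 13 * 0.53 / (1.81 * (1 - 0.53))
V = 6.89 / (1.81 * 0.47)
V = 6.89 / 0.8507
V = 8.10 L


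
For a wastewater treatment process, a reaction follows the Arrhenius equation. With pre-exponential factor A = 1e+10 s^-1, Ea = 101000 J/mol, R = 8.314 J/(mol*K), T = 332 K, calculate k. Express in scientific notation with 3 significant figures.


k = A * exp(-Ea/(R*T))
k = 1e+10 * exp(-101000 / (8.314 * 332))
k = 1e+10 * exp(-36.590915)
k = 1.28e-06


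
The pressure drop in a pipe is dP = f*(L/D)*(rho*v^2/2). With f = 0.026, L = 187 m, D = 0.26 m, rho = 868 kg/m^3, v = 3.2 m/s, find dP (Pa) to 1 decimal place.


dP = f * (L/D) * (rho*v^2/2)
dP = 0.026 * (187/0.26) * (868*3.2^2/2)
L/D = 719.23076923
rho*v^2/2 = 868*10.24/2 = 4444.16
dP = 0.026 * 719.23076923 * 4444.16
dP = 83105.8 Pa


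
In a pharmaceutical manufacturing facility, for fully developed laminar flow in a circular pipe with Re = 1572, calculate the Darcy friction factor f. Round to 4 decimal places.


f = 64 / Re
f = 64 / 1572
f = 0.0407


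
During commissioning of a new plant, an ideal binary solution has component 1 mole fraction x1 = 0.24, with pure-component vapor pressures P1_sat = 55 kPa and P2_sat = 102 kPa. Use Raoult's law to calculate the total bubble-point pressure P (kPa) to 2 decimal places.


P = x1*P1_sat + x2*P2_sat
x2 = 1 - x1 = 1 - 0.24 = 0.76
P = 0.24*55 + 0.76*102
P = 13.2 + 77.52
P = 90.72 kPa


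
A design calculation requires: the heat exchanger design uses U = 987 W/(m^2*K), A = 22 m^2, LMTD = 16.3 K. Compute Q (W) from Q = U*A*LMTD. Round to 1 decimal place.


Q = U * A * LMTD
Q = 987 * 22 * 16.3
Q = 353938.2 W


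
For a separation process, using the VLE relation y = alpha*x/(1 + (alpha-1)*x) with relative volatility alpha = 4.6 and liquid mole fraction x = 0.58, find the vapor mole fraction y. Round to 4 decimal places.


y = alpha*x / (1 + (alpha-1)*x)
y = 4.6*0.58 / (1 + (4.6-1)*0.58)
y = 2.668 / (1 + 2.088)
y = 2.668 / 3.088
y = 0.8640


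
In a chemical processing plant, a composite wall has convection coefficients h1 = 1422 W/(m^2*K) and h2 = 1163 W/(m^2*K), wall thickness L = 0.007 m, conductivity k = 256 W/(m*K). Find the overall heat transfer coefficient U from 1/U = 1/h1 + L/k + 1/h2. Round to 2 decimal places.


1/U = 1/h1 + L/k + 1/h2
1/U = 1/1422 + 0.007/256 + 1/1163
1/U = 0.0007032349 + 2.73438e-05 + 0.0008598452
1/U = 0.0015904239
U = 628.76 W/(m^2*K)


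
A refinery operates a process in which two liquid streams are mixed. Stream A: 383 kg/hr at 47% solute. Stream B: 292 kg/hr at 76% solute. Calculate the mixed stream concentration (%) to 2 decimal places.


Mass balance on solute: F1*x1 + F2*x2 = F3*x3
F3 = F1 + F2 = 383 + 292 = 675 kg/hr
x3 = (F1*x1 + F2*x2)/F3
x3 = (383*0.47 + 292*0.76) / 675
x3 = 59.55%


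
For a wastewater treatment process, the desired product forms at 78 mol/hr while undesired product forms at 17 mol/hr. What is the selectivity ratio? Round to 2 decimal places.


S = desired product rate / undesired product rate
S = 78 / 17
S = 4.59


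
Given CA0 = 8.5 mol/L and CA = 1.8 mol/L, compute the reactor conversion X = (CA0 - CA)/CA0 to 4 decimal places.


X = (CA0 - CA) / CA0
X = (8.5 - 1.8) / 8.5
X = 6.7 / 8.5
X = 0.7882


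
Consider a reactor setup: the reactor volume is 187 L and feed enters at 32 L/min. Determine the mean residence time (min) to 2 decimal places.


tau = V / v0
tau = 187 / 32
tau = 5.84 min


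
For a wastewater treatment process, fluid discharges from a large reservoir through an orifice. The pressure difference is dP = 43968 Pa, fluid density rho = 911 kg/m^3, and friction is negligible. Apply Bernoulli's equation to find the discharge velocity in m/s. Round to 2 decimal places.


v = sqrt(2*dP/rho)
v = sqrt(2*43968/911)
v = sqrt(96.526894)
v = 9.82 m/s


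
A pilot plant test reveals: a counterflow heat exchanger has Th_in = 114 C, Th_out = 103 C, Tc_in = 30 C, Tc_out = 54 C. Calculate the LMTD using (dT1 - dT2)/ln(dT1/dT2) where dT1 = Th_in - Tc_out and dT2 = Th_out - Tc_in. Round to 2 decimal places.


dT1 = Th_in - Tc_out = 114 - 54 = 60
dT2 = Th_out - Tc_in = 103 - 30 = 73
LMTD = (dT1 - dT2) / ln(dT1/dT2)
LMTD = (60 - 73) / ln(60/73)
LMTD = 66.29 K


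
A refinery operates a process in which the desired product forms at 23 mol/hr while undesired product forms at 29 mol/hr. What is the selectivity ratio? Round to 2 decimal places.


S = desired product rate / undesired product rate
S = 23 / 29
S = 0.79


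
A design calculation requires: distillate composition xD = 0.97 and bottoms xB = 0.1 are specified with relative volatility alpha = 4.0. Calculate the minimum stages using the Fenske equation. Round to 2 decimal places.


N_min = ln((xD*(1-xB))/(xB*(1-xD))) / ln(alpha)
Numerator inside ln: 0.873 / 0.003 = 291.0
ln(291.0) = 5.673323
ln(alpha) = ln(4.0) = 1.386294
N_min = 5.673323 / 1.386294 = 4.09


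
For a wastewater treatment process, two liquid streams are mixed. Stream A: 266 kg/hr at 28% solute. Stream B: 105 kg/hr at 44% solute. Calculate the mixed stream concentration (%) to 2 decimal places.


Mass balance on solute: F1*x1 + F2*x2 = F3*x3
F3 = F1 + F2 = 266 + 105 = 371 kg/hr
x3 = (F1*x1 + F2*x2)/F3
x3 = (266*0.28 + 105*0.44) / 371
x3 = 32.53%


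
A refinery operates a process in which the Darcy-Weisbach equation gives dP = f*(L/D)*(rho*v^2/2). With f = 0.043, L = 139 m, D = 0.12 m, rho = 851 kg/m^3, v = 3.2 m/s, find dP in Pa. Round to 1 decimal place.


dP = f * (L/D) * (rho*v^2/2)
dP = 0.043 * (139/0.12) * (851*3.2^2/2)
L/D = 1158.33333333
rho*v^2/2 = 851*10.24/2 = 4357.12
dP = 0.043 * 1158.33333333 * 4357.12
dP = 217020.9 Pa


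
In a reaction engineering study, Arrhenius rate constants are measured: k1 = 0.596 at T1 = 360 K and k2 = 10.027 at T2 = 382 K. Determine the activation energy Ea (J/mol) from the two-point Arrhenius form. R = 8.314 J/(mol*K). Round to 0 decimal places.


Ea = R * ln(k2/k1) / (1/T1 - 1/T2)
ln(k2/k1) = ln(10.027/0.596) = 2.8227961
1/T1 - 1/T2 = 1/360 - 1/382 = 0.000159976731
Ea = 8.314 * 2.8227961 / 0.000159976731
Ea = 146701 J/mol


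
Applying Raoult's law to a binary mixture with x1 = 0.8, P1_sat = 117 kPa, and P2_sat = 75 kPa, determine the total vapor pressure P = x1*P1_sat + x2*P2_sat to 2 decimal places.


P = x1*P1_sat + x2*P2_sat
x2 = 1 - x1 = 1 - 0.8 = 0.2
P = 0.8*117 + 0.2*75
P = 93.6 + 15.0
P = 108.60 kPa


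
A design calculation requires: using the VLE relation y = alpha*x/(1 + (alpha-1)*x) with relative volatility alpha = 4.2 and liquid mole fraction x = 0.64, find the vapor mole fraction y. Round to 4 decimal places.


y = alpha*x / (1 + (alpha-1)*x)
y = 4.2*0.64 / (1 + (4.2-1)*0.64)
y = 2.688 / (1 + 2.048)
y = 2.688 / 3.048
y = 0.8819


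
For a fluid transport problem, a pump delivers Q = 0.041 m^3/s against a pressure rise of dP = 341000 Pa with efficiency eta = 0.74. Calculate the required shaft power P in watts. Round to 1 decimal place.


P = Q * dP / eta
P = 0.041 * 341000 / 0.74
P = 13981.0 / 0.74
P = 18893.2 W


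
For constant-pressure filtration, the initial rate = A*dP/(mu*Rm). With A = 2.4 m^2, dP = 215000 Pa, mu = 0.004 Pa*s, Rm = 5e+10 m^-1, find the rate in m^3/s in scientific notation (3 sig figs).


rate = A * dP / (mu * Rm)
rate = 2.4 * 215000 / (0.004 * 5e+10)
rate = 516000.0 / 2.000e+08
rate = 2.58e-03 m^3/s


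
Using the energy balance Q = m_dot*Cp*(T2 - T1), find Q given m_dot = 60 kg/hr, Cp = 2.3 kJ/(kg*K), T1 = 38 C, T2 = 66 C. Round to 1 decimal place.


Q = m_dot * Cp * (T2 - T1)
Q = 60 * 2.3 * (66 - 38)
Q = 60 * 2.3 * 28
Q = 3864.0 kJ/hr


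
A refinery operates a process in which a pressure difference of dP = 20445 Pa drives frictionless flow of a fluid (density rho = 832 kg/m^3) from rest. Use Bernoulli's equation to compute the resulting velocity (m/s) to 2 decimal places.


v = sqrt(2*dP/rho)
v = sqrt(2*20445/832)
v = sqrt(49.146635)
v = 7.01 m/s


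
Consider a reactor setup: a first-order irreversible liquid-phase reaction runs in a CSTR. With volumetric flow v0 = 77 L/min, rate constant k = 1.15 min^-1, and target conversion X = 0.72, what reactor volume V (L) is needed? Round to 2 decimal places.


V = v0 * X / (k * (1 - X))
V = 77 * 0.72 / (1.15 * (1 - 0.72))
V = 55.44 / (1.15 * 0.28)
V = 55.44 / 0.322
V = 172.17 L


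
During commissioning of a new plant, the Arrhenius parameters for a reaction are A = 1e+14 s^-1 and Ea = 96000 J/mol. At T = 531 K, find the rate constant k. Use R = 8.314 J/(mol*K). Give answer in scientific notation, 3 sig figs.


k = A * exp(-Ea/(R*T))
k = 1e+14 * exp(-96000 / (8.314 * 531))
k = 1e+14 * exp(-21.745364)
k = 3.60e+04
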